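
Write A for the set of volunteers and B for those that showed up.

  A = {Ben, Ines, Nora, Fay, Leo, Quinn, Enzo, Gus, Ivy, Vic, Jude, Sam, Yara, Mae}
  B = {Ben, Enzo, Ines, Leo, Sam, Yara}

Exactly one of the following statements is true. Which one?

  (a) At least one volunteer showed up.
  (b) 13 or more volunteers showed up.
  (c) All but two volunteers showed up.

|A| = 14, |A ∩ B| = 6, |A ∖ B| = 8.
(a) requires A ∩ B ≠ ∅ (|A ∩ B| ≥ 1): true.
(b) requires |A ∩ B| ≥ 13: false.
(c) requires |A ∖ B| = 2: false.

(a)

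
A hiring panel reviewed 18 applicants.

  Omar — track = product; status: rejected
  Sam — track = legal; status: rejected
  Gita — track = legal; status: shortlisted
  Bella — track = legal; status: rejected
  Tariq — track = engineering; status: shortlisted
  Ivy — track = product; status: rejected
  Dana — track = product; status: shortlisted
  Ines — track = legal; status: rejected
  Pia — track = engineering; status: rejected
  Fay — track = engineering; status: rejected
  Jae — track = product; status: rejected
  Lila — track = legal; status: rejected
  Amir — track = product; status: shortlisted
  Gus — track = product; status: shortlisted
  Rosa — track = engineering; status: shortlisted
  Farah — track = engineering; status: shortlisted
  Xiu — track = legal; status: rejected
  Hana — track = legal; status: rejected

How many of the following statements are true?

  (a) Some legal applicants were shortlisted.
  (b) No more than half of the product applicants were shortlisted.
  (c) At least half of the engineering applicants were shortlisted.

3

(a) legal: |A| = 7, |A ∩ B| = 1; needs A ∩ B ≠ ∅ (|A ∩ B| ≥ 1) — true.
(b) product: |A| = 6, |A ∩ B| = 3; needs |A ∩ B| ≤ |A ∖ B| — true.
(c) engineering: |A| = 5, |A ∩ B| = 3; needs |A ∩ B| ≥ |A ∖ B| — true.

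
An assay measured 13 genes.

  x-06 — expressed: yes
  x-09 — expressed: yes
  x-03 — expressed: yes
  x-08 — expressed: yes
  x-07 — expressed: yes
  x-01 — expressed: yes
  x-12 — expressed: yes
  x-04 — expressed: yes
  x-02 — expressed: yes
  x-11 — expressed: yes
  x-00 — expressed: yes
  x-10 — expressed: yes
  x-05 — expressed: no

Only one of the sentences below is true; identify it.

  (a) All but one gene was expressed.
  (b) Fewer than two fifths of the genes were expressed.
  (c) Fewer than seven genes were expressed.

(a)

|A| = 13, |A ∩ B| = 12, |A ∖ B| = 1.
(a) requires |A ∖ B| = 1: true.
(b) requires |A ∩ B| / |A| < 2/5: false.
(c) requires |A ∩ B| < 7: false.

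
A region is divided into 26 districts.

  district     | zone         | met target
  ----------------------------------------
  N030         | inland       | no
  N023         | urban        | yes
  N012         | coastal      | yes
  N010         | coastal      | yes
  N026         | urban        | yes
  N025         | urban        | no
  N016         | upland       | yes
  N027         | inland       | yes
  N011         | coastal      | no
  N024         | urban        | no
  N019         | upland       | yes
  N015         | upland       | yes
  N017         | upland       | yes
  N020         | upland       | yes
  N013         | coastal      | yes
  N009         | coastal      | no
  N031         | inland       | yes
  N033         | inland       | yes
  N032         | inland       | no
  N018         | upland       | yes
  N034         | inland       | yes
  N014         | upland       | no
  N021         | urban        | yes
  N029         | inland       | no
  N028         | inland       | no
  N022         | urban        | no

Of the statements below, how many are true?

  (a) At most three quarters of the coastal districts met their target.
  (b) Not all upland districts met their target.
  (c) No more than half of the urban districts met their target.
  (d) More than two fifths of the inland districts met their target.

(a) coastal: |A| = 5, |A ∩ B| = 3; needs |A ∩ B| / |A| ≤ 3/4 — true.
(b) upland: |A| = 7, |A ∩ B| = 6; needs A ⊄ B (|A ∖ B| ≥ 1) — true.
(c) urban: |A| = 6, |A ∩ B| = 3; needs |A ∩ B| ≤ |A ∖ B| — true.
(d) inland: |A| = 8, |A ∩ B| = 4; needs |A ∩ B| / |A| > 2/5 — true.

4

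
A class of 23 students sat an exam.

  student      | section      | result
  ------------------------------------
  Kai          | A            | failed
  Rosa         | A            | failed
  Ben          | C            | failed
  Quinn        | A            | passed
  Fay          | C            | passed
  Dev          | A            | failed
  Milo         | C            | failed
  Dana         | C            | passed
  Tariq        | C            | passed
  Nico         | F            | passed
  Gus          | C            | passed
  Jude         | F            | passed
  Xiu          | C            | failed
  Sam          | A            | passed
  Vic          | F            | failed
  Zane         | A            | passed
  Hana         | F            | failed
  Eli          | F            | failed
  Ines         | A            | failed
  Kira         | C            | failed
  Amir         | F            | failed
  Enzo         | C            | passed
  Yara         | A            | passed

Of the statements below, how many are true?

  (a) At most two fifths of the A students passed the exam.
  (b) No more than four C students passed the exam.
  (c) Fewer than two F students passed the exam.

(a) A: |A| = 8, |A ∩ B| = 4; needs |A ∩ B| / |A| ≤ 2/5 — false.
(b) C: |A| = 9, |A ∩ B| = 5; needs |A ∩ B| ≤ 4 — false.
(c) F: |A| = 6, |A ∩ B| = 2; needs |A ∩ B| < 2 — false.

0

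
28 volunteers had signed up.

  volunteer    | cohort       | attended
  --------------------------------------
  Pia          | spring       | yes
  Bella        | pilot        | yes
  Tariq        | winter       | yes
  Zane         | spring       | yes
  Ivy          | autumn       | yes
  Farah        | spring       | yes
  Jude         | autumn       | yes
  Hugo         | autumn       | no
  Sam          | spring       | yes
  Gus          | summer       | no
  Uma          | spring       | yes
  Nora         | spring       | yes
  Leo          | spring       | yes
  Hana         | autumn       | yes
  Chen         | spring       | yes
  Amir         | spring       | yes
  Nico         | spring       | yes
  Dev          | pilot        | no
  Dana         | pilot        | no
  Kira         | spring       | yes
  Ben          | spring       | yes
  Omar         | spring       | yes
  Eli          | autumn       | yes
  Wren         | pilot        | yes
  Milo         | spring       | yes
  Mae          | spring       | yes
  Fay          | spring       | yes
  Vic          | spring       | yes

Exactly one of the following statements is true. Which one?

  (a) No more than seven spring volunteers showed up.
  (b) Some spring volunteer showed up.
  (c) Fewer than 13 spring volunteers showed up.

(b)

|A| = 17, |A ∩ B| = 17, |A ∖ B| = 0.
(a) requires |A ∩ B| ≤ 7: false.
(b) requires A ∩ B ≠ ∅ (|A ∩ B| ≥ 1): true.
(c) requires |A ∩ B| < 13: false.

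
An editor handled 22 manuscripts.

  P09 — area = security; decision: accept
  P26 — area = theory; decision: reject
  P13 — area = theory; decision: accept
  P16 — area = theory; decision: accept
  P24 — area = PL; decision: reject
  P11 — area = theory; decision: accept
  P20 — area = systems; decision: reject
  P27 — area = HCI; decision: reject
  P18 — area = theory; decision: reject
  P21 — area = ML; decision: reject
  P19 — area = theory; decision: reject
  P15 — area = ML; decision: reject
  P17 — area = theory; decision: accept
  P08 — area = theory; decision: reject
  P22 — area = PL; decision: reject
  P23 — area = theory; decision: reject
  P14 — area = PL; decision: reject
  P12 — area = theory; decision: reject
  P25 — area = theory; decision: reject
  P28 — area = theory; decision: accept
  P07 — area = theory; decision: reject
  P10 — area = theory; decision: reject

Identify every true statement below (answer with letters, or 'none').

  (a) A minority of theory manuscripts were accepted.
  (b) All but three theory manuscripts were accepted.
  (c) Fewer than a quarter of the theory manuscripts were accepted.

|A| = 14, |A ∩ B| = 5, |A ∖ B| = 9.
(a) |A ∩ B| < |A ∖ B|: holds.
(b) |A ∖ B| = 3: fails.
(c) |A ∩ B| / |A| < 1/4: fails.

(a)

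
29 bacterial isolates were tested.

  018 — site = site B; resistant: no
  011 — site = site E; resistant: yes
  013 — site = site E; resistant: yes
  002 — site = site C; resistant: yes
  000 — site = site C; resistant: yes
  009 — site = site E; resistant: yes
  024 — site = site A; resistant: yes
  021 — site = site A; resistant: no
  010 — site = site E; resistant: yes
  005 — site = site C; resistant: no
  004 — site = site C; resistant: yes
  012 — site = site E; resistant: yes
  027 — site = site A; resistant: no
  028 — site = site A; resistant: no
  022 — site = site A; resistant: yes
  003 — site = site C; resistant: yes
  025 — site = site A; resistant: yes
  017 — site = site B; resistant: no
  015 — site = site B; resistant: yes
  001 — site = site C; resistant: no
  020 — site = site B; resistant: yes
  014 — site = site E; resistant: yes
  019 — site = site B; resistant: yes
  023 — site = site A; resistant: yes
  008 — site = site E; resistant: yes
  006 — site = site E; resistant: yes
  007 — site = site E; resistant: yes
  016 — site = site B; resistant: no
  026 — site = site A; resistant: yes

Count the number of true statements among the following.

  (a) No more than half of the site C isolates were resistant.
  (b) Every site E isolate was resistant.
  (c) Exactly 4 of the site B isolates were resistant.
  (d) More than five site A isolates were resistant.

1

(a) site C: |A| = 6, |A ∩ B| = 4; needs |A ∩ B| ≤ |A ∖ B| — false.
(b) site E: |A| = 9, |A ∩ B| = 9; needs A ⊆ B, i.e. every element of A is in B (|A ∖ B| = 0) — true.
(c) site B: |A| = 6, |A ∩ B| = 3; needs |A ∩ B| = 4 — false.
(d) site A: |A| = 8, |A ∩ B| = 5; needs |A ∩ B| > 5 — false.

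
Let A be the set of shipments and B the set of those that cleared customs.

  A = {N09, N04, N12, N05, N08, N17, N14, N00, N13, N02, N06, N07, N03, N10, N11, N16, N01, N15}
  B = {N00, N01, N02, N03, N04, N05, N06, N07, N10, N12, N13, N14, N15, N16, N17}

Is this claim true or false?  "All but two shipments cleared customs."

The determiner here denotes the relation: |A ∖ B| = 2.
|A| = 18, |A ∩ B| = 15, |A ∖ B| = 3.
|A ∖ B| = 3, so the statement is false.

False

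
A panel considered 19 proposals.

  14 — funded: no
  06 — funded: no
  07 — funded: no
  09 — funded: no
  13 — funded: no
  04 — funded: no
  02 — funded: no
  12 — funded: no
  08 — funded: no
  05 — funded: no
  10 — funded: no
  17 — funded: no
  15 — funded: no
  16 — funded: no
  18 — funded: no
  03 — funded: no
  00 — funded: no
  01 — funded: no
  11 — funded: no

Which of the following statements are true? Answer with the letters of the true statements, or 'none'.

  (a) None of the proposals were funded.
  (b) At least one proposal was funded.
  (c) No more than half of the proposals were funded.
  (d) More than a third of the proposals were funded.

(a), (c)

|A| = 19, |A ∩ B| = 0, |A ∖ B| = 19.
(a) A ∩ B = ∅ (|A ∩ B| = 0): holds.
(b) A ∩ B ≠ ∅ (|A ∩ B| ≥ 1): fails.
(c) |A ∩ B| ≤ |A ∖ B|: holds.
(d) |A ∩ B| / |A| > 1/3: fails.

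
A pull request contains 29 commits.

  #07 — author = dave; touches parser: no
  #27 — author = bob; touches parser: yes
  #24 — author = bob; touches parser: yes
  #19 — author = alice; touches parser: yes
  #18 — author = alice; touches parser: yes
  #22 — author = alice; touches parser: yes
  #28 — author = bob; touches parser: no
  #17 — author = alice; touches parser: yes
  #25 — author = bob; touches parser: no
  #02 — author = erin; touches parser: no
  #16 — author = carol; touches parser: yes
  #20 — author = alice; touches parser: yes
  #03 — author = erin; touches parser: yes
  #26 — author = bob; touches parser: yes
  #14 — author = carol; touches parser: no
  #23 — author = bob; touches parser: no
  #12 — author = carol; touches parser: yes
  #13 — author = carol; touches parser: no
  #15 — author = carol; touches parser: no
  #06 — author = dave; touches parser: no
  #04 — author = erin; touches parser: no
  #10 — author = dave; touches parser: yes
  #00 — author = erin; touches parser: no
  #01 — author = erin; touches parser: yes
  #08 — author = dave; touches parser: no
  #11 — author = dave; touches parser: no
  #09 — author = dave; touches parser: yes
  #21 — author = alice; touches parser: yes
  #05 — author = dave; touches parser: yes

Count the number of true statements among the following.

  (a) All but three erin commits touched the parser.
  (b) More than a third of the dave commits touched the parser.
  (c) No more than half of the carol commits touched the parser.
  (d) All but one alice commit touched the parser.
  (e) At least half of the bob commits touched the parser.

(a) erin: |A| = 5, |A ∩ B| = 2; needs |A ∖ B| = 3 — true.
(b) dave: |A| = 7, |A ∩ B| = 3; needs |A ∩ B| / |A| > 1/3 — true.
(c) carol: |A| = 5, |A ∩ B| = 2; needs |A ∩ B| ≤ |A ∖ B| — true.
(d) alice: |A| = 6, |A ∩ B| = 6; needs |A ∖ B| = 1 — false.
(e) bob: |A| = 6, |A ∩ B| = 3; needs |A ∩ B| ≥ |A ∖ B| — true.

4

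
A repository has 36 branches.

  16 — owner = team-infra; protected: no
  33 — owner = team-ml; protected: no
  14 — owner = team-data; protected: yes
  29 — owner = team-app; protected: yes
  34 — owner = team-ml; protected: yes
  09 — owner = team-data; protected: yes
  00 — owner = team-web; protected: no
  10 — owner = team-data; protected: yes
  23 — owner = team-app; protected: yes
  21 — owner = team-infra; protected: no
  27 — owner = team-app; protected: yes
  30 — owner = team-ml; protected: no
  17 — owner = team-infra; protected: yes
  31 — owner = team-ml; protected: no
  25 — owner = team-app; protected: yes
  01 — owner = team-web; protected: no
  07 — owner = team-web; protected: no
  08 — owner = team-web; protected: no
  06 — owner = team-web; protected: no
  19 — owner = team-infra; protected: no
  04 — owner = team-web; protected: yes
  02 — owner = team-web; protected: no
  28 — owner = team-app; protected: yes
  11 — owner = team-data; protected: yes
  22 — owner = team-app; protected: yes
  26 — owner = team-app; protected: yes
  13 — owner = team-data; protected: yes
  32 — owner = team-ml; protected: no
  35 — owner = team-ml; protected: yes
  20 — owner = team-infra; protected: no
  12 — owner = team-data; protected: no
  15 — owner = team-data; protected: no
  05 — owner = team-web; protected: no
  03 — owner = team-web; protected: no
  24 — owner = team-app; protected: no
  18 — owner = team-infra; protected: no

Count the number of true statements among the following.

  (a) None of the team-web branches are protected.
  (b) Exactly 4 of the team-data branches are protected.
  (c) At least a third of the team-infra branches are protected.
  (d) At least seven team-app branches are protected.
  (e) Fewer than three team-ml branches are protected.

(a) team-web: |A| = 9, |A ∩ B| = 1; needs A ∩ B = ∅ (|A ∩ B| = 0) — false.
(b) team-data: |A| = 7, |A ∩ B| = 5; needs |A ∩ B| = 4 — false.
(c) team-infra: |A| = 6, |A ∩ B| = 1; needs |A ∩ B| / |A| ≥ 1/3 — false.
(d) team-app: |A| = 8, |A ∩ B| = 7; needs |A ∩ B| ≥ 7 — true.
(e) team-ml: |A| = 6, |A ∩ B| = 2; needs |A ∩ B| < 3 — true.

2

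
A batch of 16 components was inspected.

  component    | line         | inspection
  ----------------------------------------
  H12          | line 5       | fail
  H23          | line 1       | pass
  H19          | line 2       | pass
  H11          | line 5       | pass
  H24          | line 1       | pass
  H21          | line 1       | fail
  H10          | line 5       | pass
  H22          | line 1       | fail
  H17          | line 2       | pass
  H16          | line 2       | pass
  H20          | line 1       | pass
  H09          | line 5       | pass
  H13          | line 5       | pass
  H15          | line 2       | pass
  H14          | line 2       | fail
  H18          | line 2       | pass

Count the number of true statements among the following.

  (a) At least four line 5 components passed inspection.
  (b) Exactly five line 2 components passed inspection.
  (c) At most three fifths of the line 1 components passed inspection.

(a) line 5: |A| = 5, |A ∩ B| = 4; needs |A ∩ B| ≥ 4 — true.
(b) line 2: |A| = 6, |A ∩ B| = 5; needs |A ∩ B| = 5 — true.
(c) line 1: |A| = 5, |A ∩ B| = 3; needs |A ∩ B| / |A| ≤ 3/5 — true.

3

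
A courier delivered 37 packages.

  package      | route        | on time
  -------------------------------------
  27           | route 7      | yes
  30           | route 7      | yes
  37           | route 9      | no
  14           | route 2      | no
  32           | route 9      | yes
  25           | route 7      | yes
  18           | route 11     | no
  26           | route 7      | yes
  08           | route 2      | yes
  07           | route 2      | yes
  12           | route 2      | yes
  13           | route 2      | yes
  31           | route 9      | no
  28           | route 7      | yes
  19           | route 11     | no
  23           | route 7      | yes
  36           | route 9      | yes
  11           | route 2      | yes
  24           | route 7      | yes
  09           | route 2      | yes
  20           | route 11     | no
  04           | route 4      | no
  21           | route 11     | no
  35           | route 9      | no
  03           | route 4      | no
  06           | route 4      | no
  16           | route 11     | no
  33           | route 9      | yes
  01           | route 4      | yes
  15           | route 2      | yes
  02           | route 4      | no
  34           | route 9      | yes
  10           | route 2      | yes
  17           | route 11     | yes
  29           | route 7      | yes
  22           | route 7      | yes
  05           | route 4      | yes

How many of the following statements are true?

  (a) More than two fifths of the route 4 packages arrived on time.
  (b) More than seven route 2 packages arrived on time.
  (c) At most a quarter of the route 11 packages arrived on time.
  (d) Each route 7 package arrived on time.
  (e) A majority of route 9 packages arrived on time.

(a) route 4: |A| = 6, |A ∩ B| = 2; needs |A ∩ B| / |A| > 2/5 — false.
(b) route 2: |A| = 9, |A ∩ B| = 8; needs |A ∩ B| > 7 — true.
(c) route 11: |A| = 6, |A ∩ B| = 1; needs |A ∩ B| / |A| ≤ 1/4 — true.
(d) route 7: |A| = 9, |A ∩ B| = 9; needs A ⊆ B, i.e. every element of A is in B (|A ∖ B| = 0) — true.
(e) route 9: |A| = 7, |A ∩ B| = 4; needs |A ∩ B| > |A ∖ B| — true.

4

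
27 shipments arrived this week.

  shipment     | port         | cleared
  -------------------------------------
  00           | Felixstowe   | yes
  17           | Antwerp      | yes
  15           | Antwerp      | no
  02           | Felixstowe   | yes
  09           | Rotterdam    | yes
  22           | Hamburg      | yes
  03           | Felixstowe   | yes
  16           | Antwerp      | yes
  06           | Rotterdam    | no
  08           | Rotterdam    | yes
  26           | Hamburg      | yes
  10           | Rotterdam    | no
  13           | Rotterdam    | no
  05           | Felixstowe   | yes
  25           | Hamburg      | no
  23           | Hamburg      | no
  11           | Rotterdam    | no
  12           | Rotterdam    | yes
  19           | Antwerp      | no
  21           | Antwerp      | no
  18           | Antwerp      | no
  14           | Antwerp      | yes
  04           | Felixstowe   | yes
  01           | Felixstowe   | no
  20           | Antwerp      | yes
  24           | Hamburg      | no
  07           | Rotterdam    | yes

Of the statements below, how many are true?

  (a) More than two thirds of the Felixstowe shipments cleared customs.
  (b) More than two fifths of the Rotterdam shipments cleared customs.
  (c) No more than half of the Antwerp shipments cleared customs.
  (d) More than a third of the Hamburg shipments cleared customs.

(a) Felixstowe: |A| = 6, |A ∩ B| = 5; needs |A ∩ B| / |A| > 2/3 — true.
(b) Rotterdam: |A| = 8, |A ∩ B| = 4; needs |A ∩ B| / |A| > 2/5 — true.
(c) Antwerp: |A| = 8, |A ∩ B| = 4; needs |A ∩ B| ≤ |A ∖ B| — true.
(d) Hamburg: |A| = 5, |A ∩ B| = 2; needs |A ∩ B| / |A| > 1/3 — true.

4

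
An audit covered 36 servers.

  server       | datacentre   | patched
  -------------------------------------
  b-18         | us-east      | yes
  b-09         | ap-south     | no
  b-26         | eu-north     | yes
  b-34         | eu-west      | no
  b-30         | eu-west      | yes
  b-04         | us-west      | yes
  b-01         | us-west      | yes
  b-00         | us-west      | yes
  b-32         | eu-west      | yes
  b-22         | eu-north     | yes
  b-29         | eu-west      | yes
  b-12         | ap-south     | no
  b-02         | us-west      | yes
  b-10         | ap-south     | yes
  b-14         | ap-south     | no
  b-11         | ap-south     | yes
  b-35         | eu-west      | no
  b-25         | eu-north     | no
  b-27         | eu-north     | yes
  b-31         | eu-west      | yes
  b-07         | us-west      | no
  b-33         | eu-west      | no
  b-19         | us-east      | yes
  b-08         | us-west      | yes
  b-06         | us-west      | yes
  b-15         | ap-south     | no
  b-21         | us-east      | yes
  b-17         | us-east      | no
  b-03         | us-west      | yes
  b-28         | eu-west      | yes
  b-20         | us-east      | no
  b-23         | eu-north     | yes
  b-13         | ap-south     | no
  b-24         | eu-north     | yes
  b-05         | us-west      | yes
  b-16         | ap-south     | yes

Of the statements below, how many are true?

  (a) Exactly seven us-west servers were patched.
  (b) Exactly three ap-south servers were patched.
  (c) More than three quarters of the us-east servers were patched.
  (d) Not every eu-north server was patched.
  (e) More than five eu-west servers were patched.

2

(a) us-west: |A| = 9, |A ∩ B| = 8; needs |A ∩ B| = 7 — false.
(b) ap-south: |A| = 8, |A ∩ B| = 3; needs |A ∩ B| = 3 — true.
(c) us-east: |A| = 5, |A ∩ B| = 3; needs |A ∩ B| / |A| > 3/4 — false.
(d) eu-north: |A| = 6, |A ∩ B| = 5; needs A ⊄ B (|A ∖ B| ≥ 1) — true.
(e) eu-west: |A| = 8, |A ∩ B| = 5; needs |A ∩ B| > 5 — false.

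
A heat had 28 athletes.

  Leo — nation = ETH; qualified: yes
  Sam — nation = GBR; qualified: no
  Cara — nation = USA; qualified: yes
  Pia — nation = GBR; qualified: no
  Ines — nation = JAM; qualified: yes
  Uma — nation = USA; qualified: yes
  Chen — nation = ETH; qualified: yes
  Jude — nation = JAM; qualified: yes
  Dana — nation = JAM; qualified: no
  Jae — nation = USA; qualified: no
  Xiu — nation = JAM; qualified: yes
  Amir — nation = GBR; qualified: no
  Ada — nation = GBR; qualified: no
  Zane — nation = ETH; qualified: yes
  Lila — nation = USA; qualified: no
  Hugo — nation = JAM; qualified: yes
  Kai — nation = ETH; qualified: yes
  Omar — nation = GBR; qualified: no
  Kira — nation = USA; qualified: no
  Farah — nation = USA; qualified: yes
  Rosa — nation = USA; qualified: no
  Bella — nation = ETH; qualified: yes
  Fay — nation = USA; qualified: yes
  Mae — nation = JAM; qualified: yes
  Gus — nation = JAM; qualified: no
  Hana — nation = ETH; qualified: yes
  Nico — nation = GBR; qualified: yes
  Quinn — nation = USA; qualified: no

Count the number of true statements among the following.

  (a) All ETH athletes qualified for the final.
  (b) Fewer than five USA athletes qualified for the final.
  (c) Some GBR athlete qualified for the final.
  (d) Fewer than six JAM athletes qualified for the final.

4

(a) ETH: |A| = 6, |A ∩ B| = 6; needs A ⊆ B, i.e. every element of A is in B (|A ∖ B| = 0) — true.
(b) USA: |A| = 9, |A ∩ B| = 4; needs |A ∩ B| < 5 — true.
(c) GBR: |A| = 6, |A ∩ B| = 1; needs A ∩ B ≠ ∅ (|A ∩ B| ≥ 1) — true.
(d) JAM: |A| = 7, |A ∩ B| = 5; needs |A ∩ B| < 6 — true.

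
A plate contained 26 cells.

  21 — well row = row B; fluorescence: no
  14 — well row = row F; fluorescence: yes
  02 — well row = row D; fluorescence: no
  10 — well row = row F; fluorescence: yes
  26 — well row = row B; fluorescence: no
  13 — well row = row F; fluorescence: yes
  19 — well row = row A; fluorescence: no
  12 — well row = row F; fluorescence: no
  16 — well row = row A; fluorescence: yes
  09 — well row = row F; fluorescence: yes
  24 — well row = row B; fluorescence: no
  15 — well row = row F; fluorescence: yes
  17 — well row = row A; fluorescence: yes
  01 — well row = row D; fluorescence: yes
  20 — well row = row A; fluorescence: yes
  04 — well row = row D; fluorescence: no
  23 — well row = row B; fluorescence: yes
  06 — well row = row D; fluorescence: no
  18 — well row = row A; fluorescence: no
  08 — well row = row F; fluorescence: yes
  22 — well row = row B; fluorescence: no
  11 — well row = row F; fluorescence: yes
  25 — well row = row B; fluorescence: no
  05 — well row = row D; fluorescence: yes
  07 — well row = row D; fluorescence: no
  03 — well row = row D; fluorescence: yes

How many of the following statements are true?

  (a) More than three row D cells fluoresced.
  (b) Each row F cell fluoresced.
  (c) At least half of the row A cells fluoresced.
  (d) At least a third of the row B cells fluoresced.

1

(a) row D: |A| = 7, |A ∩ B| = 3; needs |A ∩ B| > 3 — false.
(b) row F: |A| = 8, |A ∩ B| = 7; needs A ⊆ B, i.e. every element of A is in B (|A ∖ B| = 0) — false.
(c) row A: |A| = 5, |A ∩ B| = 3; needs |A ∩ B| ≥ |A ∖ B| — true.
(d) row B: |A| = 6, |A ∩ B| = 1; needs |A ∩ B| / |A| ≥ 1/3 — false.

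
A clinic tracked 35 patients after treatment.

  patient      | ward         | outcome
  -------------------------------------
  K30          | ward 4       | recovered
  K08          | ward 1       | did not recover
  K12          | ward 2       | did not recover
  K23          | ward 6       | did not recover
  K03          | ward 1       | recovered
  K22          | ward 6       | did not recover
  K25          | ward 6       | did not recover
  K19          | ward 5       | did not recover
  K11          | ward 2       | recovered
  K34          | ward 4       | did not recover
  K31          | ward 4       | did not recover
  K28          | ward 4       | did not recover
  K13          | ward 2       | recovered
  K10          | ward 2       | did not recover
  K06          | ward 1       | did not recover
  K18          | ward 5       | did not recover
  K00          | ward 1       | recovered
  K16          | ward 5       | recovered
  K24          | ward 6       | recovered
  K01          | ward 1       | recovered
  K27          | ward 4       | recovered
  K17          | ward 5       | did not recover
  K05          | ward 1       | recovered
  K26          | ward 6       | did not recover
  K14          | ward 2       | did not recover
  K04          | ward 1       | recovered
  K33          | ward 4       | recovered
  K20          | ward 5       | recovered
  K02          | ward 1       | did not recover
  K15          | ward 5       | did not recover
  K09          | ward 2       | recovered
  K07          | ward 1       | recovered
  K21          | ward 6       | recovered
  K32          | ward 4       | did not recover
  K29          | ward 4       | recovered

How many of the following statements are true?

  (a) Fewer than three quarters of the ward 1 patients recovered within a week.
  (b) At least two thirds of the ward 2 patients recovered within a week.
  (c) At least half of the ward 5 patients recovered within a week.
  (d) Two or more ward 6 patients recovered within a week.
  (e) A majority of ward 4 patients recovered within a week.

(a) ward 1: |A| = 9, |A ∩ B| = 6; needs |A ∩ B| / |A| < 3/4 — true.
(b) ward 2: |A| = 6, |A ∩ B| = 3; needs |A ∩ B| / |A| ≥ 2/3 — false.
(c) ward 5: |A| = 6, |A ∩ B| = 2; needs |A ∩ B| ≥ |A ∖ B| — false.
(d) ward 6: |A| = 6, |A ∩ B| = 2; needs |A ∩ B| ≥ 2 — true.
(e) ward 4: |A| = 8, |A ∩ B| = 4; needs |A ∩ B| > |A ∖ B| — false.

2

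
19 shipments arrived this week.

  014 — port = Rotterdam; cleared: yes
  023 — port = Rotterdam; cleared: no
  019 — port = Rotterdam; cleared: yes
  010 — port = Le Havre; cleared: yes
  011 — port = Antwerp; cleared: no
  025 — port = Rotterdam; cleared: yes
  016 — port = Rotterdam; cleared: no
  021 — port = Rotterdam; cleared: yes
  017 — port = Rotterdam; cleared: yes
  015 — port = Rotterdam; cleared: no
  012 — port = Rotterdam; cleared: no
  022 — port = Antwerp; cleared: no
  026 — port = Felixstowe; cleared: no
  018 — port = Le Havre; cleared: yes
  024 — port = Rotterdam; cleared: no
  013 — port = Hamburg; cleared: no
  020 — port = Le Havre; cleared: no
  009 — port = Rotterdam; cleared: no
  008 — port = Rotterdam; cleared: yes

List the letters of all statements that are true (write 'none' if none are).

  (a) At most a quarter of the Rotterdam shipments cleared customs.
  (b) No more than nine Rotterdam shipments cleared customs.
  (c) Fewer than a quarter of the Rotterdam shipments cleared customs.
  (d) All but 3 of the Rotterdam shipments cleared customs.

|A| = 12, |A ∩ B| = 6, |A ∖ B| = 6.
(a) |A ∩ B| / |A| ≤ 1/4: fails.
(b) |A ∩ B| ≤ 9: holds.
(c) |A ∩ B| / |A| < 1/4: fails.
(d) |A ∖ B| = 3: fails.

(b)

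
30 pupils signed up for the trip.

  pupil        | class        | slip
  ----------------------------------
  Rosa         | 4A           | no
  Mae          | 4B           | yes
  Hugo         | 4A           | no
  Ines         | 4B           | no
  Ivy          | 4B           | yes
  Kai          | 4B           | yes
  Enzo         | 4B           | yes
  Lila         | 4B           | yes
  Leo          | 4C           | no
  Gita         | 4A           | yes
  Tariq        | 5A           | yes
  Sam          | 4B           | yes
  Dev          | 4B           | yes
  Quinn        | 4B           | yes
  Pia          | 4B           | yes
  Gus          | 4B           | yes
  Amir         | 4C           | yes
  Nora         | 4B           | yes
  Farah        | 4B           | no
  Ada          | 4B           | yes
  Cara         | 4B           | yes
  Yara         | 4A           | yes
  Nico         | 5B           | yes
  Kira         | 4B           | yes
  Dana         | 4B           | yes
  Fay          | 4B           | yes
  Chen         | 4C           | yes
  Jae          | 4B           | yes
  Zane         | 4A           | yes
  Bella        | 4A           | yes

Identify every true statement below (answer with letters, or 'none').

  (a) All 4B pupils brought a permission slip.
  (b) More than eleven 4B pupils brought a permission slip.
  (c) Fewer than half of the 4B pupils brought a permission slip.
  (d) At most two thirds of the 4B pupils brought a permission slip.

|A| = 19, |A ∩ B| = 17, |A ∖ B| = 2.
(a) A ⊆ B, i.e. every element of A is in B (|A ∖ B| = 0): fails.
(b) |A ∩ B| > 11: holds.
(c) |A ∩ B| < |A ∖ B|: fails.
(d) |A ∩ B| / |A| ≤ 2/3: fails.

(b)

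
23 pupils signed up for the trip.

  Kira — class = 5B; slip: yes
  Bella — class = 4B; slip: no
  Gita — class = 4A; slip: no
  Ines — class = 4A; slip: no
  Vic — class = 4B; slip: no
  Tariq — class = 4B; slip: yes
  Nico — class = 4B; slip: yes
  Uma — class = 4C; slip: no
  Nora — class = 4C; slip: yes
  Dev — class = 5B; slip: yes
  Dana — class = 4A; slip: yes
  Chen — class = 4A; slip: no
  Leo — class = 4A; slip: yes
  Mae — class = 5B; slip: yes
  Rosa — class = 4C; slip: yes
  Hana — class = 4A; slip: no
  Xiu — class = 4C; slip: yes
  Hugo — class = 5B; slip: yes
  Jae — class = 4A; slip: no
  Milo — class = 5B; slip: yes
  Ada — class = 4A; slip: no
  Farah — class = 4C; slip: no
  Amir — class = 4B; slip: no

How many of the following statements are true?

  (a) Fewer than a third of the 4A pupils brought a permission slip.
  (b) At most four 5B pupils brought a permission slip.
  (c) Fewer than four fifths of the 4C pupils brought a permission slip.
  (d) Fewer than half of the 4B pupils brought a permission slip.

(a) 4A: |A| = 8, |A ∩ B| = 2; needs |A ∩ B| / |A| < 1/3 — true.
(b) 5B: |A| = 5, |A ∩ B| = 5; needs |A ∩ B| ≤ 4 — false.
(c) 4C: |A| = 5, |A ∩ B| = 3; needs |A ∩ B| / |A| < 4/5 — true.
(d) 4B: |A| = 5, |A ∩ B| = 2; needs |A ∩ B| < |A ∖ B| — true.

3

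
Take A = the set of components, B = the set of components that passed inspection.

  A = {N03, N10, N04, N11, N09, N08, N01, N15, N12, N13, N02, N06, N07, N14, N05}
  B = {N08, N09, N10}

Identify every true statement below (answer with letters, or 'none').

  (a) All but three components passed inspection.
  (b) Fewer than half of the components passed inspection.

|A| = 15, |A ∩ B| = 3, |A ∖ B| = 12.
(a) |A ∖ B| = 3: fails.
(b) |A ∩ B| < |A ∖ B|: holds.

(b)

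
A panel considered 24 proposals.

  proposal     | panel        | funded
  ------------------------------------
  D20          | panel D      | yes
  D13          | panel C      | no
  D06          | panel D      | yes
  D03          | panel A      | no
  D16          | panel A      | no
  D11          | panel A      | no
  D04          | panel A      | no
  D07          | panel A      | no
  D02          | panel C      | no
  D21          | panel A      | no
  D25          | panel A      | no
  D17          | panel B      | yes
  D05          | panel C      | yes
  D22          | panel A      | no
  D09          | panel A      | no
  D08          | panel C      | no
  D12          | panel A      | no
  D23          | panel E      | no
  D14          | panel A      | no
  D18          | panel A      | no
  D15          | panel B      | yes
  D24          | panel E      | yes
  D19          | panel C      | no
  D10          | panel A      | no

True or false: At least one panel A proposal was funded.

False

The determiner here denotes the relation: A ∩ B ≠ ∅ (|A ∩ B| ≥ 1).
A (the restrictor) = {D03, D16, D11, D04, D07, D21, D25, D22, D09, D12, D14, D18, D10}, |A| = 13.
A ∩ B = {}, so |A ∩ B| = 0.
So the statement is false.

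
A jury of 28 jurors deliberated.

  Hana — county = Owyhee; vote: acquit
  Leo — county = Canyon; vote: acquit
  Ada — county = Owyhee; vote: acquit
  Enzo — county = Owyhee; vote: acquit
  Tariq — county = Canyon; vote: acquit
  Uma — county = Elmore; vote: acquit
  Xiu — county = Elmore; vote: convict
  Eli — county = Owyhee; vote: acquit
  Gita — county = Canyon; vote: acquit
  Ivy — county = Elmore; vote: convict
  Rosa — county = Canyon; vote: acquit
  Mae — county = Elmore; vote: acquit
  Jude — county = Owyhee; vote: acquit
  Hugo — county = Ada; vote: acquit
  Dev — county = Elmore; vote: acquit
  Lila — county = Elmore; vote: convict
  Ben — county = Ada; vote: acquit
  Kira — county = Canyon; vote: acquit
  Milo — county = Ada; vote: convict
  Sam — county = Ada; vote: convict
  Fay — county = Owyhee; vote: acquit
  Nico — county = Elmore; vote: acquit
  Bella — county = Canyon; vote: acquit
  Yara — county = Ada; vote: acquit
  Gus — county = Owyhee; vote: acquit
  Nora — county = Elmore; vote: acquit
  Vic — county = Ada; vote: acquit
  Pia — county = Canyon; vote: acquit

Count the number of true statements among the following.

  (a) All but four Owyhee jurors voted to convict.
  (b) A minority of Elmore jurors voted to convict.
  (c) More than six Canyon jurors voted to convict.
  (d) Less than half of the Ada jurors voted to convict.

2

(a) Owyhee: |A| = 7, |A ∩ B| = 0; needs |A ∖ B| = 4 — false.
(b) Elmore: |A| = 8, |A ∩ B| = 3; needs |A ∩ B| < |A ∖ B| — true.
(c) Canyon: |A| = 7, |A ∩ B| = 0; needs |A ∩ B| > 6 — false.
(d) Ada: |A| = 6, |A ∩ B| = 2; needs |A ∩ B| < |A ∖ B| — true.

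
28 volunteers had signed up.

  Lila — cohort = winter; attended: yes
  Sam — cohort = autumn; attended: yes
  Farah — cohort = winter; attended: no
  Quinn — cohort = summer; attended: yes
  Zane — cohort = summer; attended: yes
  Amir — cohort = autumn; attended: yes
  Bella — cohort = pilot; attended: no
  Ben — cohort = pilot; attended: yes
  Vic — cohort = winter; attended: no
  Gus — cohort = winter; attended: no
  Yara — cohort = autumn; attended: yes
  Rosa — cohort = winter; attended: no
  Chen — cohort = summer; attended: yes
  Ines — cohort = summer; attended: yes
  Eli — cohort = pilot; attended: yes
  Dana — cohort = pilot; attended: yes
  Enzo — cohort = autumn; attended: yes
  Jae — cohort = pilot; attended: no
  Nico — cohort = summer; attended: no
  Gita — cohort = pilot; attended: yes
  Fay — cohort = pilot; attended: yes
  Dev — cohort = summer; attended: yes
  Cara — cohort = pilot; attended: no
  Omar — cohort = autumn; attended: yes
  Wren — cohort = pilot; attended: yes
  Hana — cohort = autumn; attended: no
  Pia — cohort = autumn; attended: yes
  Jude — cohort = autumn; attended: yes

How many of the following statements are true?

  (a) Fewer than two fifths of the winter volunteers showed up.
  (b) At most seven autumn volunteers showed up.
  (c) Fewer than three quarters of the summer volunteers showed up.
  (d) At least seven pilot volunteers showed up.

(a) winter: |A| = 5, |A ∩ B| = 1; needs |A ∩ B| / |A| < 2/5 — true.
(b) autumn: |A| = 8, |A ∩ B| = 7; needs |A ∩ B| ≤ 7 — true.
(c) summer: |A| = 6, |A ∩ B| = 5; needs |A ∩ B| / |A| < 3/4 — false.
(d) pilot: |A| = 9, |A ∩ B| = 6; needs |A ∩ B| ≥ 7 — false.

2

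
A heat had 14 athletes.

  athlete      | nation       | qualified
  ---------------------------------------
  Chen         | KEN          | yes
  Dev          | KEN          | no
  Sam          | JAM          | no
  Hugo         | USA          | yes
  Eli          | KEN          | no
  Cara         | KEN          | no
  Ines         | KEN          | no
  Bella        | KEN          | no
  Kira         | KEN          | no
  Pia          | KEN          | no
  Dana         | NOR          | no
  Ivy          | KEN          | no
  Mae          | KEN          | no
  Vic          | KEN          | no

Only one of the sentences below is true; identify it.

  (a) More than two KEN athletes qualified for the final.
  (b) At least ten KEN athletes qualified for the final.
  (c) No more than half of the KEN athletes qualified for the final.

(c)

|A| = 11, |A ∩ B| = 1, |A ∖ B| = 10.
(a) requires |A ∩ B| > 2: false.
(b) requires |A ∩ B| ≥ 10: false.
(c) requires |A ∩ B| ≤ |A ∖ B|: true.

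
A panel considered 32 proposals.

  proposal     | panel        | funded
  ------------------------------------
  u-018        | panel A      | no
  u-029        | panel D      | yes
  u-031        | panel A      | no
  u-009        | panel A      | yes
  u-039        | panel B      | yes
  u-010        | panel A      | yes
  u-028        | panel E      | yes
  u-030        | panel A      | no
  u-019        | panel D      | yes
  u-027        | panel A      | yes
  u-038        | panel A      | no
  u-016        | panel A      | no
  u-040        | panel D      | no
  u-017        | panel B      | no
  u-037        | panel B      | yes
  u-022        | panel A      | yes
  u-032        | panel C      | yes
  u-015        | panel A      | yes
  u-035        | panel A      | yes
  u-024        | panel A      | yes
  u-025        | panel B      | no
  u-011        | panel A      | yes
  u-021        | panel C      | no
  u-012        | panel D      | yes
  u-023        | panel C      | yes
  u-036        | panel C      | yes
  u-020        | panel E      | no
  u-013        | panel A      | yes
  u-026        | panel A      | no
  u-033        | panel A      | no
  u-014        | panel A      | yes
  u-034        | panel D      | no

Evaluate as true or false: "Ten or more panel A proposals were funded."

True

The determiner here denotes the relation: |A ∩ B| ≥ 10.
|A| = 17, |A ∩ B| = 10, |A ∖ B| = 7.
|A ∩ B| = 10, so the statement is true.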